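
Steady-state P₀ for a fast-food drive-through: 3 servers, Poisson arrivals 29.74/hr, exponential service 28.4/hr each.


a = λ/μ = 29.74/28.4 = 1.0472; ρ = a/c = 0.3491
Σ_{k=0}^{2} a^k/k! (terms k=0..2) = 1.00000 + 1.04718 + 0.54830 = 2.59548
Tail: a^3/(3!(1−ρ)) = 1.14833/(6·0.6509) = 0.29402
P₀ = 1/(2.59548 + 0.29402) = 1/2.88950 = 0.346081

Final: 0.346081


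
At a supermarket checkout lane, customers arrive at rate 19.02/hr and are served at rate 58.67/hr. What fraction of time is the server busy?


ρ = λ/μ = 19.02/58.67 = 0.3242

Final: 0.3242


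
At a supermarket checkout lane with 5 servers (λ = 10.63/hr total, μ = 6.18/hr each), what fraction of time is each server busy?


ρ = λ/(cμ) = 10.63/(5·6.18) = 10.63/30.90 = 0.3440

Final: 0.3440


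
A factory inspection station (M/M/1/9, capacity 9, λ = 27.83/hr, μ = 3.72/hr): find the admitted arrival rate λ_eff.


ρ = 7.4812; P_K = (1−ρ)ρ^9/(1−ρ^10) = 0.866331
λ_eff = λ(1 − P_K) = 27.83·(1 − 0.866331) = 27.83·0.133669 = 3.7200 /hr

Final: 3.7200 /hr


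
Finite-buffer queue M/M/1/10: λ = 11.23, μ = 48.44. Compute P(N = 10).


ρ = λ/μ = 11.23/48.44 = 0.2318
P_K = (1−ρ)ρ^K/(1−ρ^(K+1)) = (0.7682·0.0000004485)/(1 − 0.0000001040)
= 0.0000003445/1.000000 = 0.0000003445

Final: 0.0000003445


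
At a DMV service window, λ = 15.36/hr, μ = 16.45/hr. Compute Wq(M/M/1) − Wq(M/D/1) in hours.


ρ = 15.36/16.45 = 0.9337
Wq(M/M/1) = ρ/(μ−λ) = 0.9337/1.09 = 0.85664 hr
Wq(M/D/1) = ρ/(2(μ−λ)) = 0.42832 hr
Savings = 0.85664 − 0.42832 = 0.42832 hr

Final: 0.42832 hr


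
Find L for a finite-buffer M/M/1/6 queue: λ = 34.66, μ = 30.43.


ρ = 34.66/30.43 = 1.1390
L = ρ[1 − (K+1)ρ^K + Kρ^(K+1)] / [(1−ρ)(1−ρ^(K+1))]
Numerator: 1.1390·(1 − 7·2.183532 + 6·2.487060) = 0.726268
Denominator: (-0.1390)·(-1.487060) = 0.206713
L = 0.726268/0.206713 = 3.5134

Final: 3.5134


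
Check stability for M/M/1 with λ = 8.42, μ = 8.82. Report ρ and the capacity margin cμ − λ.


Total capacity cμ = 1·8.82 = 8.82/hr
ρ = λ/(cμ) = 8.42/8.82 = 0.9546
Stable ⇔ ρ < 1: YES
Spare capacity = cμ − λ = 8.82 − 8.42 = 0.40/hr

Final: ρ = 0.9546; stable; margin = 0.40/hr


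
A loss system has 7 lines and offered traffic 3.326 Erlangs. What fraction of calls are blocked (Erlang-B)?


B(c,a) = (a^c/c!) / Σ_{k=0}^{c} a^k/k!
a^7/7! = 0.893357
Σ terms (k=0..7): 1.00000 + 3.32600 + 5.53114 + 6.13219 + 5.09891 + 3.39180 + 1.88019 + 0.89336 = 27.253583
B = 0.893357/27.253583 = 0.032779

Final: 0.032779


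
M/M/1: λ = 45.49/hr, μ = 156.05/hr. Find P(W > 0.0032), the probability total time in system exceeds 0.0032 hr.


W ~ Exponential(μ−λ) for M/M/1.
μ − λ = 156.05 − 45.49 = 110.5600
P(W > t) = e^{−(μ−λ)t} = e^{−0.3538} = 0.702021

Final: 0.702021


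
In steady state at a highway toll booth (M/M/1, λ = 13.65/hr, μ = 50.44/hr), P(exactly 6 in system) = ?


ρ = 13.65/50.44 = 0.2706
P_n = (1−ρ)·ρ^n = (1 − 0.2706)·0.2706^6 = 0.7294·0.0003928 = 0.0002865

Final: 0.0002865


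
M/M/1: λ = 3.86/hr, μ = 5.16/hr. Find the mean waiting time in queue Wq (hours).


ρ = 3.86/5.16 = 0.7481
Wq = ρ/(μ−λ) = 0.7481/(5.16 − 3.86) = 0.7481/1.30 = 0.5754 hr

Final: 0.5754 hr


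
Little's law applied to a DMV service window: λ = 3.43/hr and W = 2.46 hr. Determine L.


L = λW = 3.43·2.46 = 8.4378

Final: 8.4378


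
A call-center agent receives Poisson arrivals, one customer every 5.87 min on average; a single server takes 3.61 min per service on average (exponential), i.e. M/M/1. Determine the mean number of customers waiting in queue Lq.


λ = 60/5.87 = 10.2215 /hr
μ = 60/3.61 = 16.6205 /hr
ρ = λ/μ = 10.2215/16.6205 = 0.6150
Lq = ρ²/(1−ρ) = 0.3782/0.3850 = 0.9824

Final: 0.9824


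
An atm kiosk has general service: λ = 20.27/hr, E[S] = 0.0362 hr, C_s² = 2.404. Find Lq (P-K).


ρ = λ·E[S] = 20.27·0.0362 = 0.7338
Lq = ρ²(1+C_s²)/(2(1−ρ)) = 0.5384·(1+2.404)/(2·0.2662)
= 0.5384·3.4040/0.5325 = 3.44218

Final: 3.44218


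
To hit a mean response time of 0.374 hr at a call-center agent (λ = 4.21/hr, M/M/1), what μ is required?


W = 1/(μ−λ) ⇒ μ − λ = 1/W = 1/0.374 = 2.6738
μ = λ + 1/W = 4.21 + 2.6738 = 6.8838 per hr

Final: 6.8838 /hr


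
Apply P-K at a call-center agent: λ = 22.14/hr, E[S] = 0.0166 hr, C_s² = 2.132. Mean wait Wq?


ρ = λ·E[S] = 22.14·0.0166 = 0.3675
E[S²] = E[S]²(1+C_s²) = 0.0166²·(1+2.132) = 0.0008631
Wq = λ·E[S²]/(2(1−ρ)) = 22.14·0.0008631/(2·0.6325) = 0.01511 hr

Final: 0.01511 hr


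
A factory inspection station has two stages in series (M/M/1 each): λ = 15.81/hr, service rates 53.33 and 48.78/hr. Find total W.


Each node sees arrival rate λ = 15.81/hr (tandem ⇒ throughput preserved).
W₁ = 1/(μ₁−λ) = 1/(53.33−15.81) = 0.02665 hr
W₂ = 1/(μ₂−λ) = 1/(48.78−15.81) = 0.03033 hr
W_total = W₁ + W₂ = 0.02665 + 0.03033 = 0.05698 hr

Final: 0.05698 hr


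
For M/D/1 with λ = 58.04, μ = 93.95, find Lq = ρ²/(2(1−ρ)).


ρ = 58.04/93.95 = 0.6178
M/D/1: Lq = ρ²/(2(1−ρ)) = 0.3816/(2·0.3822) = 0.49924

Final: 0.49924


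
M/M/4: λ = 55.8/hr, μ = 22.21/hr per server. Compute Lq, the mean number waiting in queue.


a = λ/μ = 2.5124; ρ = a/4 = 0.6281
P₀ = 0.072594
Lq = P₀·a^c·ρ / (c!·(1−ρ)²) = 0.072594·39.84213·0.6281/(24·0.13831)
= 0.54726

Final: 0.54726


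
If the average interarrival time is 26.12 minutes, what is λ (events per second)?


λ = 1/(interarrival time) in consistent units.
1 second = 0.0166667 min, so λ = 0.0166667/26.12 = 0.0006381 per second

Final: 0.0006381 /sec


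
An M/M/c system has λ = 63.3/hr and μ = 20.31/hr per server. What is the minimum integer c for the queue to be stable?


Stability requires cμ > λ ⇔ c > λ/μ.
λ/μ = 63.3/20.31 = 3.1167
Minimum integer c = ⌊3.1167⌋ + 1 = 4
Check: 4·20.31 = 81.24 > 63.3, while 3·20.31 = 60.93 ≤ 63.3

Final: 4 servers


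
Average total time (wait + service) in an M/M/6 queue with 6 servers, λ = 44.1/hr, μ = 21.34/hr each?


a = 2.0665; ρ = 0.3444; P₀ = 0.126394
Lq = P₀·a^c·ρ/(c!(1−ρ)²) = 0.01096
Wq = Lq/λ = 0.01096/44.1 = 0.0002485 hr
W = Wq + 1/μ = 0.0002485 + 0.04686 = 0.04711 hr

Final: 0.04711 hr


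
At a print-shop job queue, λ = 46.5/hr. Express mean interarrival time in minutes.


Mean interarrival time = 1/λ = 1/46.5 hour = 0.02151 hour
In minutes: 0.02151 × 60 = 1.2903 min

Final: 1.2903 min


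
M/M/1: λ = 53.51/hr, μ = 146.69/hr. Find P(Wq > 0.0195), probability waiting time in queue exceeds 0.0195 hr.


ρ = 53.51/146.69 = 0.3648
P(Wq > t) = ρ·e^{−(μ−λ)t} = 0.3648·e^{−1.8170}
= 0.3648·0.162511 = 0.059281

Final: 0.059281


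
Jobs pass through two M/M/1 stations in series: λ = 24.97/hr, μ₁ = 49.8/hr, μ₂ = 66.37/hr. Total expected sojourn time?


Each node sees arrival rate λ = 24.97/hr (tandem ⇒ throughput preserved).
W₁ = 1/(μ₁−λ) = 1/(49.8−24.97) = 0.04027 hr
W₂ = 1/(μ₂−λ) = 1/(66.37−24.97) = 0.02415 hr
W_total = W₁ + W₂ = 0.04027 + 0.02415 = 0.06443 hr

Final: 0.06443 hr


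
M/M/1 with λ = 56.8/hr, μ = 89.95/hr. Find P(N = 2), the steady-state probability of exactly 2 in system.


ρ = 56.8/89.95 = 0.6315
P_n = (1−ρ)·ρ^n = (1 − 0.6315)·0.6315^2 = 0.3685·0.398744 = 0.146952

Final: 0.146952


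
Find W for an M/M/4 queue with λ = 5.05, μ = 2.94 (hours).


a = 1.7177; ρ = 0.4294; P₀ = 0.176265
Lq = P₀·a^c·ρ/(c!(1−ρ)²) = 0.08433
Wq = Lq/λ = 0.08433/5.05 = 0.01670 hr
W = Wq + 1/μ = 0.01670 + 0.34014 = 0.35684 hr

Final: 0.35684 hr


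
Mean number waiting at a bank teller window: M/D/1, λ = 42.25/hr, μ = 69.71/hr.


ρ = 42.25/69.71 = 0.6061
M/D/1: Lq = ρ²/(2(1−ρ)) = 0.3673/(2·0.3939) = 0.46626

Final: 0.46626


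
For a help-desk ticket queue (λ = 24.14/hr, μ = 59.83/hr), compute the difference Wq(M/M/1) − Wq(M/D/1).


ρ = 24.14/59.83 = 0.4035
Wq(M/M/1) = ρ/(μ−λ) = 0.4035/35.69 = 0.01131 hr
Wq(M/D/1) = ρ/(2(μ−λ)) = 0.005653 hr
Savings = 0.01131 − 0.005653 = 0.005653 hr

Final: 0.005653 hr


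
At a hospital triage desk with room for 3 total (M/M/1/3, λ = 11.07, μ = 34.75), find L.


ρ = 11.07/34.75 = 0.3186
L = ρ[1 − (K+1)ρ^K + Kρ^(K+1)] / [(1−ρ)(1−ρ^(K+1))]
Numerator: 0.3186·(1 − 4·0.032328 + 3·0.010298) = 0.287209
Denominator: (0.6814)·(0.989702) = 0.674421
L = 0.287209/0.674421 = 0.4259

Final: 0.4259


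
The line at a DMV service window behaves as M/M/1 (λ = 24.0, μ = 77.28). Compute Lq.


ρ = 24.0/77.28 = 0.3106
Lq = ρ²/(1−ρ) = 0.09645/0.6894 = 0.1399

Final: 0.1399


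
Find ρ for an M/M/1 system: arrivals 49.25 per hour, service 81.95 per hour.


ρ = λ/μ = 49.25/81.95 = 0.6010

Final: 0.6010


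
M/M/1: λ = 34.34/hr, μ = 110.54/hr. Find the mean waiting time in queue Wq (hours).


ρ = 34.34/110.54 = 0.3107
Wq = ρ/(μ−λ) = 0.3107/(110.54 − 34.34) = 0.3107/76.20 = 0.004077 hr

Final: 0.004077 hr


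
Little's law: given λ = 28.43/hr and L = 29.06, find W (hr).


W = L/λ = 29.06/28.43 = 1.0222 hr

Final: 1.0222 hr


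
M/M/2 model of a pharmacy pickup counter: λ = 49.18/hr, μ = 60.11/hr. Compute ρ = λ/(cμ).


ρ = λ/(cμ) = 49.18/(2·60.11) = 49.18/120.22 = 0.4091

Final: 0.4091


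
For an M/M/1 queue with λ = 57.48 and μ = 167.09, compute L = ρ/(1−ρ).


ρ = λ/μ = 57.48/167.09 = 0.3440
L = ρ/(1−ρ) = 0.3440/(1 − 0.3440) = 0.3440/0.6560 = 0.5244

Final: 0.5244


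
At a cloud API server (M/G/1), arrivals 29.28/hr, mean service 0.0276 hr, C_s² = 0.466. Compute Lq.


ρ = λ·E[S] = 29.28·0.0276 = 0.8081
Lq = ρ²(1+C_s²)/(2(1−ρ)) = 0.6531·(1+0.466)/(2·0.1919)
= 0.6531·1.4660/0.3837 = 2.49490

Final: 2.49490


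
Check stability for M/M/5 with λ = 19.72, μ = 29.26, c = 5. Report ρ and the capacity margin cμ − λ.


Total capacity cμ = 5·29.26 = 146.30/hr
ρ = λ/(cμ) = 19.72/146.30 = 0.1348
Stable ⇔ ρ < 1: YES
Spare capacity = cμ − λ = 146.30 − 19.72 = 126.58/hr

Final: ρ = 0.1348; stable; margin = 126.58/hr


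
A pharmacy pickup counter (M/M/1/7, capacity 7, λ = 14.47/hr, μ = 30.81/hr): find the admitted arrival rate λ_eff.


ρ = 0.4697; P_K = (1−ρ)ρ^7/(1−ρ^8) = 0.002679
λ_eff = λ(1 − P_K) = 14.47·(1 − 0.002679) = 14.47·0.997321 = 14.4312 /hr

Final: 14.4312 /hr


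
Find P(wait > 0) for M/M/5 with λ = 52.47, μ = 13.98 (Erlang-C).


a = λ/μ = 3.7532; ρ = a/5 = 0.7506
P₀ = 0.018599 (from M/M/c formula)
C(c,a) = [a^c/(c!(1−ρ))]·P₀ = [744.76535/(120·0.2494)]·0.018599
= 24.88961·0.018599 = 0.462925

Final: 0.462925


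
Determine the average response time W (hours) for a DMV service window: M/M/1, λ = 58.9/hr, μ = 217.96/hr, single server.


W = 1/(μ−λ) = 1/(217.96 − 58.9) = 1/159.06 = 0.006287 hr

Final: 0.006287 hr


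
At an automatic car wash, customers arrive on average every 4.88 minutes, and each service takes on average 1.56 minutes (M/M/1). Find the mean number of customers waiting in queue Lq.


λ = 60/4.88 = 12.2951 /hr
μ = 60/1.56 = 38.4615 /hr
ρ = λ/μ = 12.2951/38.4615 = 0.3197
Lq = ρ²/(1−ρ) = 0.1022/0.6803 = 0.1502

Final: 0.1502


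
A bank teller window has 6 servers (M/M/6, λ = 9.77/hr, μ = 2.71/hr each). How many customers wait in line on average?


a = λ/μ = 3.6052; ρ = a/6 = 0.6009
P₀ = 0.025862
Lq = P₀·a^c·ρ / (c!·(1−ρ)²) = 0.025862·2195.59199·0.6009/(720·0.15931)
= 0.29744

Final: 0.29744


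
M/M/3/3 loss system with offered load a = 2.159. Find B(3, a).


B(c,a) = (a^c/c!) / Σ_{k=0}^{c} a^k/k!
a^3/3! = 1.677284
Σ terms (k=0..3): 1.00000 + 2.15900 + 2.33064 + 1.67728 = 7.166925
B = 1.677284/7.166925 = 0.234031

Final: 0.234031


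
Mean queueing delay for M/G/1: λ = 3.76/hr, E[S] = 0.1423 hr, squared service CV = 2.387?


ρ = λ·E[S] = 3.76·0.1423 = 0.5350
E[S²] = E[S]²(1+C_s²) = 0.1423²·(1+2.387) = 0.068584
Wq = λ·E[S²]/(2(1−ρ)) = 3.76·0.068584/(2·0.4650) = 0.27732 hr

Final: 0.27732 hr


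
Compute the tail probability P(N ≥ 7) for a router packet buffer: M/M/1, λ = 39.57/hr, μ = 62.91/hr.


ρ = 39.57/62.91 = 0.6290
P(N ≥ n) = ρ^n = 0.6290^7 = 0.038952

Final: 0.038952


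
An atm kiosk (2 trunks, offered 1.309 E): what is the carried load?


B(2,1.309) = 0.270629 (Erlang-B)
Carried load = a(1 − B) = 1.309·(1 − 0.270629) = 1.309·0.729371 = 0.9547 E

Final: 0.9547 Erlangs


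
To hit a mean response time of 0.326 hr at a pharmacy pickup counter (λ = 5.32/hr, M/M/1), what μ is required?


W = 1/(μ−λ) ⇒ μ − λ = 1/W = 1/0.326 = 3.0675
μ = λ + 1/W = 5.32 + 3.0675 = 8.3875 per hr

Final: 8.3875 /hr


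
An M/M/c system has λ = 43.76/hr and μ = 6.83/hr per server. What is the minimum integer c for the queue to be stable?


Stability requires cμ > λ ⇔ c > λ/μ.
λ/μ = 43.76/6.83 = 6.4070
Minimum integer c = ⌊6.4070⌋ + 1 = 7
Check: 7·6.83 = 47.81 > 43.76, while 6·6.83 = 40.98 ≤ 43.76

Final: 7 servers


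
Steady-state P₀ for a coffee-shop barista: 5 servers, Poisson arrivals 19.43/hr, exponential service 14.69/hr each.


a = λ/μ = 19.43/14.69 = 1.3227; ρ = a/c = 0.2645
Σ_{k=0}^{4} a^k/k! (terms k=0..4) = 1.00000 + 1.32267 + 0.87473 + 0.38566 + 0.12752 = 3.71058
Tail: a^5/(5!(1−ρ)) = 4.04814/(120·0.7355) = 0.04587
P₀ = 1/(3.71058 + 0.04587) = 1/3.75644 = 0.266209

Final: 0.266209


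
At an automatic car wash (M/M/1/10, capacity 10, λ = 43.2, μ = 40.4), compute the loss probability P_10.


ρ = λ/μ = 43.2/40.4 = 1.0693
P_K = (1−ρ)ρ^K/(1−ρ^(K+1)) = (-0.06931·1.954447)/(1 − 2.089903)
= -0.135457/-1.089903 = 0.124283

Final: 0.124283


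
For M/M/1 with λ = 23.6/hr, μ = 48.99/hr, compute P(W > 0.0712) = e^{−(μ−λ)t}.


W ~ Exponential(μ−λ) for M/M/1.
μ − λ = 48.99 − 23.6 = 25.3900
P(W > t) = e^{−(μ−λ)t} = e^{−1.8078} = 0.164020

Final: 0.164020


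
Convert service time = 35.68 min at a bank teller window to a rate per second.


μ = 1/(service time) in consistent units.
1 second = 0.0166667 min, so μ = 0.0166667/35.68 = 0.0004671 per second

Final: 0.0004671 /sec


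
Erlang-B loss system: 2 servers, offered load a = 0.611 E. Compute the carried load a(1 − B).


B(2,0.611) = 0.103835 (Erlang-B)
Carried load = a(1 − B) = 0.611·(1 − 0.103835) = 0.611·0.896165 = 0.5476 E

Final: 0.5476 Erlangs


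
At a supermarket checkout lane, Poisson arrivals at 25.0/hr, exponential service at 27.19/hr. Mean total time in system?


W = 1/(μ−λ) = 1/(27.19 − 25.0) = 1/2.19 = 0.4566 hr

Final: 0.4566 hr


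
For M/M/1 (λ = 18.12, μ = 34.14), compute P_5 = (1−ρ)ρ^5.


ρ = 18.12/34.14 = 0.5308
P_n = (1−ρ)·ρ^n = (1 − 0.5308)·0.5308^5 = 0.4692·0.042119 = 0.019764

Final: 0.019764


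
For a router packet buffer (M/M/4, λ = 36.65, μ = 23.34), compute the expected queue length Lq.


a = λ/μ = 1.5703; ρ = a/4 = 0.3926
P₀ = 0.205529
Lq = P₀·a^c·ρ / (c!·(1−ρ)²) = 0.205529·6.07985·0.3926/(24·0.36898)
= 0.05539

Final: 0.05539


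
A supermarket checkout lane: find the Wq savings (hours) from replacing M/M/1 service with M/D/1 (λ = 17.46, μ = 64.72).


ρ = 17.46/64.72 = 0.2698
Wq(M/M/1) = ρ/(μ−λ) = 0.2698/47.26 = 0.005708 hr
Wq(M/D/1) = ρ/(2(μ−λ)) = 0.002854 hr
Savings = 0.005708 − 0.002854 = 0.002854 hr

Final: 0.002854 hr


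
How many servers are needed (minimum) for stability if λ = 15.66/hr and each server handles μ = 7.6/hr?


Stability requires cμ > λ ⇔ c > λ/μ.
λ/μ = 15.66/7.6 = 2.0605
Minimum integer c = ⌊2.0605⌋ + 1 = 3
Check: 3·7.6 = 22.80 > 15.66, while 2·7.6 = 15.20 ≤ 15.66

Final: 3 servers


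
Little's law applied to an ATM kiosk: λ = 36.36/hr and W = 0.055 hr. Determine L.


L = λW = 36.36·0.055 = 1.9998

Final: 1.9998


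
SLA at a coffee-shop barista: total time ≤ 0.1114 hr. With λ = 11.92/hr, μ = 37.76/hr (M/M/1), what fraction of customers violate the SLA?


W ~ Exponential(μ−λ) for M/M/1.
μ − λ = 37.76 − 11.92 = 25.8400
P(W > t) = e^{−(μ−λ)t} = e^{−2.8786} = 0.056215

Final: 0.056215


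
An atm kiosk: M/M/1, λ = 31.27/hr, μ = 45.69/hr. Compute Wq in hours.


ρ = 31.27/45.69 = 0.6844
Wq = ρ/(μ−λ) = 0.6844/(45.69 − 31.27) = 0.6844/14.42 = 0.04746 hr

Final: 0.04746 hr


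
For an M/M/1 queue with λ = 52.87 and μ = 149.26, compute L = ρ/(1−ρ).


ρ = λ/μ = 52.87/149.26 = 0.3542
L = ρ/(1−ρ) = 0.3542/(1 − 0.3542) = 0.3542/0.6458 = 0.5485

Final: 0.5485


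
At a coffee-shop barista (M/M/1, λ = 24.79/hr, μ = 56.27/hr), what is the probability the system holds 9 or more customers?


ρ = 24.79/56.27 = 0.4406
P(N ≥ n) = ρ^n = 0.4406^9 = 0.0006252

Final: 0.0006252


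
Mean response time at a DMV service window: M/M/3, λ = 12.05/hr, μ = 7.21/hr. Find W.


a = 1.6713; ρ = 0.5571; P₀ = 0.171686
Lq = P₀·a^c·ρ/(c!(1−ρ)²) = 0.37936
Wq = Lq/λ = 0.37936/12.05 = 0.03148 hr
W = Wq + 1/μ = 0.03148 + 0.13870 = 0.17018 hr

Final: 0.17018 hr


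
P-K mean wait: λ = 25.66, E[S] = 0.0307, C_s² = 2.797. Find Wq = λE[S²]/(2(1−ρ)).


ρ = λ·E[S] = 25.66·0.0307 = 0.7878
E[S²] = E[S]²(1+C_s²) = 0.0307²·(1+2.797) = 0.003579
Wq = λ·E[S²]/(2(1−ρ)) = 25.66·0.003579/(2·0.2122) = 0.21633 hr

Final: 0.21633 hr


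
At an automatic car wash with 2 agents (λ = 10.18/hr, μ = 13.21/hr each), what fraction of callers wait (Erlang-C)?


a = λ/μ = 0.7706; ρ = a/2 = 0.3853
P₀ = 0.443716 (from M/M/c formula)
C(c,a) = [a^c/(c!(1−ρ))]·P₀ = [0.59387/(2·0.6147)]·0.443716
= 0.48307·0.443716 = 0.214344

Final: 0.214344


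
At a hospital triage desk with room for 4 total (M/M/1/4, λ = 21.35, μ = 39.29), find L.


ρ = 21.35/39.29 = 0.5434
L = ρ[1 − (K+1)ρ^K + Kρ^(K+1)] / [(1−ρ)(1−ρ^(K+1))]
Numerator: 0.5434·(1 − 5·0.087189 + 4·0.047378) = 0.409484
Denominator: (0.4566)·(0.952622) = 0.434972
L = 0.409484/0.434972 = 0.9414

Final: 0.9414


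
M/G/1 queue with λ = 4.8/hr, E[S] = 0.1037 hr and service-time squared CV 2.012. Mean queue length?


ρ = λ·E[S] = 4.8·0.1037 = 0.4978
Lq = ρ²(1+C_s²)/(2(1−ρ)) = 0.2478·(1+2.012)/(2·0.5022)
= 0.2478·3.0120/1.0045 = 0.74294

Final: 0.74294


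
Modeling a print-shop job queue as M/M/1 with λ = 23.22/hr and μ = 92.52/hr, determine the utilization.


ρ = λ/μ = 23.22/92.52 = 0.2510

Final: 0.2510


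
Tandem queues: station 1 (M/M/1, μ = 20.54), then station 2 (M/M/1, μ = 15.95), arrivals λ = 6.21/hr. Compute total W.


Each node sees arrival rate λ = 6.21/hr (tandem ⇒ throughput preserved).
W₁ = 1/(μ₁−λ) = 1/(20.54−6.21) = 0.06978 hr
W₂ = 1/(μ₂−λ) = 1/(15.95−6.21) = 0.10267 hr
W_total = W₁ + W₂ = 0.06978 + 0.10267 = 0.17245 hr

Final: 0.17245 hr


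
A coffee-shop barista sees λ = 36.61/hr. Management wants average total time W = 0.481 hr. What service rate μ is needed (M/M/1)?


W = 1/(μ−λ) ⇒ μ − λ = 1/W = 1/0.481 = 2.0790
μ = λ + 1/W = 36.61 + 2.0790 = 38.6890 per hr

Final: 38.6890 /hr


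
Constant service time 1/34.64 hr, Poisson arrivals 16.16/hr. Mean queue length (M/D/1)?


ρ = 16.16/34.64 = 0.4665
M/D/1: Lq = ρ²/(2(1−ρ)) = 0.2176/(2·0.5335) = 0.20397

Final: 0.20397


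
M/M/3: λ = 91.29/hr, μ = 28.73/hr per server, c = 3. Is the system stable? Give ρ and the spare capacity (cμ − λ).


Total capacity cμ = 3·28.73 = 86.19/hr
ρ = λ/(cμ) = 91.29/86.19 = 1.0592
Stable ⇔ ρ < 1: NO
Spare capacity = cμ − λ = 86.19 − 91.29 = -5.10/hr

Final: ρ = 1.0592; unstable; margin = -5.10/hr


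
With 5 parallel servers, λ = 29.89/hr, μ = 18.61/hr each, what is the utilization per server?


ρ = λ/(cμ) = 29.89/(5·18.61) = 29.89/93.05 = 0.3212

Final: 0.3212


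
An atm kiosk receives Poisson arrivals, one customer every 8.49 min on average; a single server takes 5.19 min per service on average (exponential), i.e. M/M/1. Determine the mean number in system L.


λ = 60/8.49 = 7.0671 /hr
μ = 60/5.19 = 11.5607 /hr
ρ = λ/μ = 7.0671/11.5607 = 0.6113
L = ρ/(1−ρ) = 0.6113/0.3887 = 1.5727

Final: 1.5727


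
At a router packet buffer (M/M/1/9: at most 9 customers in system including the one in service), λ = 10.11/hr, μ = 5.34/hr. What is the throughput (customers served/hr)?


ρ = 1.8933; P_K = (1−ρ)ρ^9/(1−ρ^10) = 0.472609
λ_eff = λ(1 − P_K) = 10.11·(1 − 0.472609) = 10.11·0.527391 = 5.3319 /hr

Final: 5.3319 /hr


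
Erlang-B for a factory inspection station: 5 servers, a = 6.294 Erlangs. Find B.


B(c,a) = (a^c/c!) / Σ_{k=0}^{c} a^k/k!
a^5/5! = 82.309971
Σ terms (k=0..5): 1.00000 + 6.29400 + 19.80722 + 41.55554 + 65.38765 + 82.30997 = 216.354379
B = 82.309971/216.354379 = 0.380441

Final: 0.380441


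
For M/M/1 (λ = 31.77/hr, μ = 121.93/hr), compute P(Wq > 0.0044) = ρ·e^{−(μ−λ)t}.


ρ = 31.77/121.93 = 0.2606
P(Wq > t) = ρ·e^{−(μ−λ)t} = 0.2606·e^{−0.3967}
= 0.2606·0.672533 = 0.175235

Final: 0.175235


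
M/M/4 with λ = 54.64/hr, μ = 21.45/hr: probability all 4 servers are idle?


a = λ/μ = 54.64/21.45 = 2.5473; ρ = a/c = 0.6368
Σ_{k=0}^{3} a^k/k! (terms k=0..3) = 1.00000 + 2.54732 + 3.24442 + 2.75486 = 9.54659
Tail: a^4/(4!(1−ρ)) = 42.10499/(24·0.3632) = 4.83072
P₀ = 1/(9.54659 + 4.83072) = 1/14.37732 = 0.069554

Final: 0.069554


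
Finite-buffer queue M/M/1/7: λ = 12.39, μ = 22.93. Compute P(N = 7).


ρ = λ/μ = 12.39/22.93 = 0.5403
P_K = (1−ρ)ρ^K/(1−ρ^(K+1)) = (0.4597·0.013448)/(1 − 0.007267)
= 0.006182/0.992733 = 0.006227

Final: 0.006227


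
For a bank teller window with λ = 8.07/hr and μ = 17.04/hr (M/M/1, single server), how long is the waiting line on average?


ρ = 8.07/17.04 = 0.4736
Lq = ρ²/(1−ρ) = 0.2243/0.5264 = 0.4261

Final: 0.4261


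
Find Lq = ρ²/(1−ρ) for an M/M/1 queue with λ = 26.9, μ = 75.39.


ρ = 26.9/75.39 = 0.3568
Lq = ρ²/(1−ρ) = 0.1273/0.6432 = 0.1979

Final: 0.1979


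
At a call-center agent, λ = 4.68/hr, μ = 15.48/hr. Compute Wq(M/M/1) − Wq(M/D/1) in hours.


ρ = 4.68/15.48 = 0.3023
Wq(M/M/1) = ρ/(μ−λ) = 0.3023/10.80 = 0.02799 hr
Wq(M/D/1) = ρ/(2(μ−λ)) = 0.01400 hr
Savings = 0.02799 − 0.01400 = 0.01400 hr

Final: 0.01400 hr


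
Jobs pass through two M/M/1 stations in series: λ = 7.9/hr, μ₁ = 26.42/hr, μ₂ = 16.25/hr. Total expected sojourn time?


Each node sees arrival rate λ = 7.9/hr (tandem ⇒ throughput preserved).
W₁ = 1/(μ₁−λ) = 1/(26.42−7.9) = 0.05400 hr
W₂ = 1/(μ₂−λ) = 1/(16.25−7.9) = 0.11976 hr
W_total = W₁ + W₂ = 0.05400 + 0.11976 = 0.17376 hr

Final: 0.17376 hr


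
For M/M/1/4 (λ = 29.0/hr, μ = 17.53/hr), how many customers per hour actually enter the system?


ρ = 1.6543; P_K = (1−ρ)ρ^4/(1−ρ^5) = 0.430241
λ_eff = λ(1 − P_K) = 29.0·(1 − 0.430241) = 29.0·0.569759 = 16.5230 /hr

Final: 16.5230 /hr


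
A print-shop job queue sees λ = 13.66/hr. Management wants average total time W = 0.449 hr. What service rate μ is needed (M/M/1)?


W = 1/(μ−λ) ⇒ μ − λ = 1/W = 1/0.449 = 2.2272
μ = λ + 1/W = 13.66 + 2.2272 = 15.8872 per hr

Final: 15.8872 /hr


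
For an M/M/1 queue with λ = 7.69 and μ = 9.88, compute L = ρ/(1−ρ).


ρ = λ/μ = 7.69/9.88 = 0.7783
L = ρ/(1−ρ) = 0.7783/(1 − 0.7783) = 0.7783/0.2217 = 3.5114

Final: 3.5114


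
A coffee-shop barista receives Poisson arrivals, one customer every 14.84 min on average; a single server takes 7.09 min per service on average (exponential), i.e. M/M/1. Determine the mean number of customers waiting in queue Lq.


λ = 60/14.84 = 4.0431 /hr
μ = 60/7.09 = 8.4626 /hr
ρ = λ/μ = 4.0431/8.4626 = 0.4778
Lq = ρ²/(1−ρ) = 0.2283/0.5222 = 0.4371

Final: 0.4371


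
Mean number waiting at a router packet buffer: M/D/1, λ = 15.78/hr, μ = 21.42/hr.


ρ = 15.78/21.42 = 0.7367
M/D/1: Lq = ρ²/(2(1−ρ)) = 0.5427/(2·0.2633) = 1.03059

Final: 1.03059


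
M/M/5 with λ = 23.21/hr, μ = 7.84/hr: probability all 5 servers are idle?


a = λ/μ = 23.21/7.84 = 2.9605; ρ = a/c = 0.5921
Σ_{k=0}^{4} a^k/k! (terms k=0..4) = 1.00000 + 2.96046 + 4.38216 + 4.32440 + 3.20055 = 15.86757
Tail: a^5/(5!(1−ρ)) = 227.40258/(120·0.4079) = 4.64571
P₀ = 1/(15.86757 + 4.64571) = 1/20.51328 = 0.048749

Final: 0.048749


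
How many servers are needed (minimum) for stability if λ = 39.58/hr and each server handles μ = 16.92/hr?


Stability requires cμ > λ ⇔ c > λ/μ.
λ/μ = 39.58/16.92 = 2.3392
Minimum integer c = ⌊2.3392⌋ + 1 = 3
Check: 3·16.92 = 50.76 > 39.58, while 2·16.92 = 33.84 ≤ 39.58

Final: 3 servers


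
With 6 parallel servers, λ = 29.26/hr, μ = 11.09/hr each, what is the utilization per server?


ρ = λ/(cμ) = 29.26/(6·11.09) = 29.26/66.54 = 0.4397

Final: 0.4397


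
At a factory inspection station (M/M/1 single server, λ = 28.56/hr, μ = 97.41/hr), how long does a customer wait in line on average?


ρ = 28.56/97.41 = 0.2932
Wq = ρ/(μ−λ) = 0.2932/(97.41 − 28.56) = 0.2932/68.85 = 0.004258 hr

Final: 0.004258 hr


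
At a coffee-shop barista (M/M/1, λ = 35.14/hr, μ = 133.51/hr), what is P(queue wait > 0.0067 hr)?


ρ = 35.14/133.51 = 0.2632
P(Wq > t) = ρ·e^{−(μ−λ)t} = 0.2632·e^{−0.6591}
= 0.2632·0.517328 = 0.136161

Final: 0.136161


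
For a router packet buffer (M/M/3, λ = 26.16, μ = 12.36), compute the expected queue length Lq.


a = λ/μ = 2.1165; ρ = a/3 = 0.7055
P₀ = 0.093266
Lq = P₀·a^c·ρ / (c!·(1−ρ)²) = 0.093266·9.48108·0.7055/(6·0.08673)
= 1.19885

Final: 1.19885


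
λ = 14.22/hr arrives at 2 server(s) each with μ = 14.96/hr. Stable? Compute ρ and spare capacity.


Total capacity cμ = 2·14.96 = 29.92/hr
ρ = λ/(cμ) = 14.22/29.92 = 0.4753
Stable ⇔ ρ < 1: YES
Spare capacity = cμ − λ = 29.92 − 14.22 = 15.70/hr

Final: ρ = 0.4753; stable; margin = 15.70/hr


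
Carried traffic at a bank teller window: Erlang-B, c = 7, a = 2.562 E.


B(7,2.562) = 0.011145 (Erlang-B)
Carried load = a(1 − B) = 2.562·(1 − 0.011145) = 2.562·0.988855 = 2.5334 E

Final: 2.5334 Erlangs


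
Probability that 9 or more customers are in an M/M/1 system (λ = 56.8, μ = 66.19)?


ρ = 56.8/66.19 = 0.8581
P(N ≥ n) = ρ^n = 0.8581^9 = 0.252350

Final: 0.252350


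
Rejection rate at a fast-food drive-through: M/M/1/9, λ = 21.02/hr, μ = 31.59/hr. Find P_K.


ρ = λ/μ = 21.02/31.59 = 0.6654
P_K = (1−ρ)ρ^K/(1−ρ^(K+1)) = (0.3346·0.025571)/(1 − 0.017015)
= 0.008556/0.982985 = 0.008704

Final: 0.008704


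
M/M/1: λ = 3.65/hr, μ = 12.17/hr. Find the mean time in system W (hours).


W = 1/(μ−λ) = 1/(12.17 − 3.65) = 1/8.52 = 0.1174 hr

Final: 0.1174 hr


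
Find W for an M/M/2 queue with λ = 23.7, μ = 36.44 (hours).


a = 0.6504; ρ = 0.3252; P₀ = 0.509215
Lq = P₀·a^c·ρ/(c!(1−ρ)²) = 0.07691
Wq = Lq/λ = 0.07691/23.7 = 0.003245 hr
W = Wq + 1/μ = 0.003245 + 0.02744 = 0.03069 hr

Final: 0.03069 hr


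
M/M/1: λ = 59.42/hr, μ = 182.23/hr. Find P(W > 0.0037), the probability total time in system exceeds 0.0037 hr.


W ~ Exponential(μ−λ) for M/M/1.
μ − λ = 182.23 − 59.42 = 122.8100
P(W > t) = e^{−(μ−λ)t} = e^{−0.4544} = 0.634831

Final: 0.634831


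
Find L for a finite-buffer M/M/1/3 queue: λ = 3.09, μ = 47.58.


ρ = 3.09/47.58 = 0.06494
L = ρ[1 − (K+1)ρ^K + Kρ^(K+1)] / [(1−ρ)(1−ρ^(K+1))]
Numerator: 0.06494·(1 − 4·0.0002739 + 3·0.00001779) = 0.064876
Denominator: (0.9351)·(0.999982) = 0.935040
L = 0.064876/0.935040 = 0.06938

Final: 0.06938


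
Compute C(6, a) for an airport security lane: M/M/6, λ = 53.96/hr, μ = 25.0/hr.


a = λ/μ = 2.1584; ρ = a/6 = 0.3597
P₀ = 0.115239 (from M/M/c formula)
C(c,a) = [a^c/(c!(1−ρ))]·P₀ = [101.10941/(720·0.6403)]·0.115239
= 0.21933·0.115239 = 0.025275

Final: 0.025275


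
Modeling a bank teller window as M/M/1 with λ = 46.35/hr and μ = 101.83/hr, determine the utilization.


ρ = λ/μ = 46.35/101.83 = 0.4552

Final: 0.4552


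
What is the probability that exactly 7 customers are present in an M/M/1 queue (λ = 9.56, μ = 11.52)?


ρ = 9.56/11.52 = 0.8299
P_n = (1−ρ)·ρ^n = (1 − 0.8299)·0.8299^7 = 0.1701·0.271043 = 0.046115

Final: 0.046115


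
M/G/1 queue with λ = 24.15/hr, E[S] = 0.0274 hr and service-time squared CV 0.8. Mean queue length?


ρ = λ·E[S] = 24.15·0.0274 = 0.6617
Lq = ρ²(1+C_s²)/(2(1−ρ)) = 0.4379·(1+0.8)/(2·0.3383)
= 0.4379·1.8000/0.6766 = 1.16490

Final: 1.16490


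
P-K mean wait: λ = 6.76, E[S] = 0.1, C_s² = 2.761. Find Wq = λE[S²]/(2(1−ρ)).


ρ = λ·E[S] = 6.76·0.1 = 0.6760
E[S²] = E[S]²(1+C_s²) = 0.1²·(1+2.761) = 0.037610
Wq = λ·E[S²]/(2(1−ρ)) = 6.76·0.037610/(2·0.3240) = 0.39235 hr

Final: 0.39235 hr


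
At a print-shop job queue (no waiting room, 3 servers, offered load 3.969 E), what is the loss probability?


B(c,a) = (a^c/c!) / Σ_{k=0}^{c} a^k/k!
a^3/3! = 10.420584
Σ terms (k=0..3): 1.00000 + 3.96900 + 7.87648 + 10.42058 = 23.266064
B = 10.420584/23.266064 = 0.447888

Final: 0.447888


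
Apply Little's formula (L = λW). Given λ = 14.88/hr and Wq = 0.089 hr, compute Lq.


Lq = λWq = 14.88·0.089 = 1.3243

Final: 1.3243


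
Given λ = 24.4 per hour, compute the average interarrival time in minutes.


Mean interarrival time = 1/λ = 1/24.4 hour = 0.04098 hour
In minutes: 0.04098 × 60 = 2.4590 min

Final: 2.4590 min


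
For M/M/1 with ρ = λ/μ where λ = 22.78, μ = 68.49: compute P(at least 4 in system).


ρ = 22.78/68.49 = 0.3326
P(N ≥ n) = ρ^n = 0.3326^4 = 0.012238

Final: 0.012238


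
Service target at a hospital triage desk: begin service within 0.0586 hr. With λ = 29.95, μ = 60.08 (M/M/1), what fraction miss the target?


ρ = 29.95/60.08 = 0.4985
P(Wq > t) = ρ·e^{−(μ−λ)t} = 0.4985·e^{−1.7656}
= 0.4985·0.171081 = 0.085284

Final: 0.085284


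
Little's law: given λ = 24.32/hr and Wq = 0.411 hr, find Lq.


Lq = λWq = 24.32·0.411 = 9.9955

Final: 9.9955


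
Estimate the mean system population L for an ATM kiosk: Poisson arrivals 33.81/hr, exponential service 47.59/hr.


ρ = λ/μ = 33.81/47.59 = 0.7104
L = ρ/(1−ρ) = 0.7104/(1 − 0.7104) = 0.7104/0.2896 = 2.4536

Final: 2.4536


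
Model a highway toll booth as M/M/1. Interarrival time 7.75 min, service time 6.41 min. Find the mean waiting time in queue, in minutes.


λ = 60/7.75 = 7.7419 /hr
μ = 60/6.41 = 9.3604 /hr
ρ = λ/μ = 7.7419/9.3604 = 0.8271
Wq = ρ/(μ−λ) = 0.8271/(9.3604−7.7419) = 0.51105 hr
In minutes: 0.51105·60 = 30.663 min

Final: 30.663 min


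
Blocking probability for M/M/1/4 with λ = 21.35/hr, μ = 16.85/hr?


ρ = λ/μ = 21.35/16.85 = 1.2671
P_K = (1−ρ)ρ^K/(1−ρ^(K+1)) = (-0.2671·2.577460)/(1 − 3.265802)
= -0.688342/-2.265802 = 0.303796

Final: 0.303796


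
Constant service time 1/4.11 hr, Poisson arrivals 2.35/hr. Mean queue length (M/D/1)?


ρ = 2.35/4.11 = 0.5718
M/D/1: Lq = ρ²/(2(1−ρ)) = 0.3269/(2·0.4282) = 0.38173

Final: 0.38173


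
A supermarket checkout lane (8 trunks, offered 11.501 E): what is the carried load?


B(8,11.501) = 0.403291 (Erlang-B)
Carried load = a(1 − B) = 11.501·(1 − 0.403291) = 11.501·0.596709 = 6.8628 E

Final: 6.8628 Erlangs


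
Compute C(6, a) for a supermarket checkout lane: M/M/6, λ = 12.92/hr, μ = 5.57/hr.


a = λ/μ = 2.3196; ρ = a/6 = 0.3866
P₀ = 0.097960 (from M/M/c formula)
C(c,a) = [a^c/(c!(1−ρ))]·P₀ = [155.75569/(720·0.6134)]·0.097960
= 0.35267·0.097960 = 0.034547

Final: 0.034547


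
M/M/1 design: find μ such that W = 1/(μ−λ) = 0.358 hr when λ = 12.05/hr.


W = 1/(μ−λ) ⇒ μ − λ = 1/W = 1/0.358 = 2.7933
μ = λ + 1/W = 12.05 + 2.7933 = 14.8433 per hr

Final: 14.8433 /hr


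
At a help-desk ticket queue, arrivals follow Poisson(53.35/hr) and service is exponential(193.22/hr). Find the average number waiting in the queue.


ρ = 53.35/193.22 = 0.2761
Lq = ρ²/(1−ρ) = 0.07624/0.7239 = 0.1053

Final: 0.1053


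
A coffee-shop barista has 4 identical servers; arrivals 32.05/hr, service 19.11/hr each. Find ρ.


ρ = λ/(cμ) = 32.05/(4·19.11) = 32.05/76.44 = 0.4193

Final: 0.4193


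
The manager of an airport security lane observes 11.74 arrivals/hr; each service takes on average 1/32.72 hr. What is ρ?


ρ = λ/μ = 11.74/32.72 = 0.3588

Final: 0.3588


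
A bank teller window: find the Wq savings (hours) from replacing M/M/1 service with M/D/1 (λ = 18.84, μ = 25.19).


ρ = 18.84/25.19 = 0.7479
Wq(M/M/1) = ρ/(μ−λ) = 0.7479/6.35 = 0.11778 hr
Wq(M/D/1) = ρ/(2(μ−λ)) = 0.05889 hr
Savings = 0.11778 − 0.05889 = 0.05889 hr

Final: 0.05889 hr


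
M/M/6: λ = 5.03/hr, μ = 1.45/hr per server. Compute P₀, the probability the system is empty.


a = λ/μ = 5.03/1.45 = 3.4690; ρ = a/c = 0.5782
Σ_{k=0}^{5} a^k/k! (terms k=0..5) = 1.00000 + 3.46897 + 6.01686 + 6.95743 + 6.03377 + 4.18619 = 27.66321
Tail: a^6/(6!(1−ρ)) = 1742.60878/(720·0.4218) = 5.73747
P₀ = 1/(27.66321 + 5.73747) = 1/33.40068 = 0.029940

Final: 0.029940


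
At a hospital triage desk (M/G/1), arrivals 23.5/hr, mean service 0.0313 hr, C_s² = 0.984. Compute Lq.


ρ = λ·E[S] = 23.5·0.0313 = 0.7356
Lq = ρ²(1+C_s²)/(2(1−ρ)) = 0.5410·(1+0.984)/(2·0.2644)
= 0.5410·1.9840/0.5289 = 2.02952

Final: 2.02952


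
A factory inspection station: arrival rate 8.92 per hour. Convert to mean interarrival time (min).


Mean interarrival time = 1/λ = 1/8.92 hour = 0.11211 hour
In minutes: 0.11211 × 60 = 6.7265 min

Final: 6.7265 min


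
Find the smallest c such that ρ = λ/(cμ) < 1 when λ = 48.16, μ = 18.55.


Stability requires cμ > λ ⇔ c > λ/μ.
λ/μ = 48.16/18.55 = 2.5962
Minimum integer c = ⌊2.5962⌋ + 1 = 3
Check: 3·18.55 = 55.65 > 48.16, while 2·18.55 = 37.10 ≤ 48.16

Final: 3 servers


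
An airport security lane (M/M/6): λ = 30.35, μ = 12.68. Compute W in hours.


a = 2.3935; ρ = 0.3989; P₀ = 0.090908
Lq = P₀·a^c·ρ/(c!(1−ρ)²) = 0.02621
Wq = Lq/λ = 0.02621/30.35 = 0.0008637 hr
W = Wq + 1/μ = 0.0008637 + 0.07886 = 0.07973 hr

Final: 0.07973 hr


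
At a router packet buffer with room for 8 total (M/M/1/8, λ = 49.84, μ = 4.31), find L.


ρ = 49.84/4.31 = 11.5638
L = ρ[1 − (K+1)ρ^K + Kρ^(K+1)] / [(1−ρ)(1−ρ^(K+1))]
Numerator: 11.5638·(1 − 9·319746727.210862 + 8·3697488836.238829) = 308778922709.346191
Denominator: (-10.5638)·(-3697488835.238829) = 39059551431.188843
L = 308778922709.346191/39059551431.188843 = 7.9053

Final: 7.9053


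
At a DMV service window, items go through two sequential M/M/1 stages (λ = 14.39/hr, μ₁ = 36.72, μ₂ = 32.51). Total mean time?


Each node sees arrival rate λ = 14.39/hr (tandem ⇒ throughput preserved).
W₁ = 1/(μ₁−λ) = 1/(36.72−14.39) = 0.04478 hr
W₂ = 1/(μ₂−λ) = 1/(32.51−14.39) = 0.05519 hr
W_total = W₁ + W₂ = 0.04478 + 0.05519 = 0.09997 hr

Final: 0.09997 hr


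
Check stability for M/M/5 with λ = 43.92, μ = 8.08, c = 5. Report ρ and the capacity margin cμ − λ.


Total capacity cμ = 5·8.08 = 40.40/hr
ρ = λ/(cμ) = 43.92/40.40 = 1.0871
Stable ⇔ ρ < 1: NO
Spare capacity = cμ − λ = 40.40 − 43.92 = -3.52/hr

Final: ρ = 1.0871; unstable; margin = -3.52/hr


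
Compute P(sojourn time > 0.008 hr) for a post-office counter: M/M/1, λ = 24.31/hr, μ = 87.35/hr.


W ~ Exponential(μ−λ) for M/M/1.
μ − λ = 87.35 − 24.31 = 63.0400
P(W > t) = e^{−(μ−λ)t} = e^{−0.5043} = 0.603916

Final: 0.603916


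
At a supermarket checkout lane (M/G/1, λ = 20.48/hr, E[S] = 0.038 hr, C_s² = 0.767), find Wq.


ρ = λ·E[S] = 20.48·0.038 = 0.7782
E[S²] = E[S]²(1+C_s²) = 0.038²·(1+0.767) = 0.002552
Wq = λ·E[S²]/(2(1−ρ)) = 20.48·0.002552/(2·0.2218) = 0.11782 hr

Final: 0.11782 hr


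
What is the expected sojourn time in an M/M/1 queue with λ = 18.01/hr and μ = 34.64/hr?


W = 1/(μ−λ) = 1/(34.64 − 18.01) = 1/16.63 = 0.06013 hr

Final: 0.06013 hr


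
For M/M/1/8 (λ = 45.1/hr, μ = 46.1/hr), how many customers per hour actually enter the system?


ρ = 0.9783; P_K = (1−ρ)ρ^8/(1−ρ^9) = 0.101616
λ_eff = λ(1 − P_K) = 45.1·(1 − 0.101616) = 45.1·0.898384 = 40.5171 /hr

Final: 40.5171 /hr


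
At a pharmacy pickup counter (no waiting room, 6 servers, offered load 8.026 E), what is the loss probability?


B(c,a) = (a^c/c!) / Σ_{k=0}^{c} a^k/k!
a^6/6! = 371.246558
Σ terms (k=0..6): 1.00000 + 8.02600 + 32.20834 + 86.16804 + 172.89617 + 277.53294 + 371.24656 = 949.078046
B = 371.246558/949.078046 = 0.391165

Final: 0.391165


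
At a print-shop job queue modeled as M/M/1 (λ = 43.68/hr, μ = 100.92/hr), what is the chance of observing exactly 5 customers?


ρ = 43.68/100.92 = 0.4328
P_n = (1−ρ)·ρ^n = (1 − 0.4328)·0.4328^5 = 0.5672·0.015189 = 0.008615

Final: 0.008615


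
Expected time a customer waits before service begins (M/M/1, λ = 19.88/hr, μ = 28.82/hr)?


ρ = 19.88/28.82 = 0.6898
Wq = ρ/(μ−λ) = 0.6898/(28.82 − 19.88) = 0.6898/8.94 = 0.07716 hr

Final: 0.07716 hr


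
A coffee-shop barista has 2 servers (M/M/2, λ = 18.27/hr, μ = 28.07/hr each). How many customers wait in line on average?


a = λ/μ = 0.6509; ρ = a/2 = 0.3254
P₀ = 0.508937
Lq = P₀·a^c·ρ / (c!·(1−ρ)²) = 0.508937·0.42364·0.3254/(2·0.45504)
= 0.07710

Final: 0.07710


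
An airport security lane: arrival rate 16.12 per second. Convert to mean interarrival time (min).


Mean interarrival time = 1/λ = 1/16.12 second = 0.06203 second
In minutes: 0.06203 × 0.0166667 = 0.001034 min

Final: 0.001034 min


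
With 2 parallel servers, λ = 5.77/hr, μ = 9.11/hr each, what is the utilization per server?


ρ = λ/(cμ) = 5.77/(2·9.11) = 5.77/18.22 = 0.3167

Final: 0.3167


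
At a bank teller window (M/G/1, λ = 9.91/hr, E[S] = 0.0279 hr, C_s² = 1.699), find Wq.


ρ = λ·E[S] = 9.91·0.0279 = 0.2765
E[S²] = E[S]²(1+C_s²) = 0.0279²·(1+1.699) = 0.002101
Wq = λ·E[S²]/(2(1−ρ)) = 9.91·0.002101/(2·0.7235) = 0.01439 hr

Final: 0.01439 hr


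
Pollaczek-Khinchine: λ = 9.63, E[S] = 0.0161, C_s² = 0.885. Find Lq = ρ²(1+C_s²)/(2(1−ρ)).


ρ = λ·E[S] = 9.63·0.0161 = 0.1550
Lq = ρ²(1+C_s²)/(2(1−ρ)) = 0.02404·(1+0.885)/(2·0.8450)
= 0.02404·1.8850/1.6899 = 0.02681

Final: 0.02681


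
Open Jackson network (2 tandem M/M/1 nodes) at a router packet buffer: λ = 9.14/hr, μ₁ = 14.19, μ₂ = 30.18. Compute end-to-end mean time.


Each node sees arrival rate λ = 9.14/hr (tandem ⇒ throughput preserved).
W₁ = 1/(μ₁−λ) = 1/(14.19−9.14) = 0.19802 hr
W₂ = 1/(μ₂−λ) = 1/(30.18−9.14) = 0.04753 hr
W_total = W₁ + W₂ = 0.19802 + 0.04753 = 0.24555 hr

Final: 0.24555 hr


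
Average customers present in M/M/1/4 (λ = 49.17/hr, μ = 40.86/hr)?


ρ = 49.17/40.86 = 1.2034
L = ρ[1 − (K+1)ρ^K + Kρ^(K+1)] / [(1−ρ)(1−ρ^(K+1))]
Numerator: 1.2034·(1 − 5·2.097043 + 4·2.523534) = 0.732762
Denominator: (-0.2034)·(-1.523534) = 0.309852
L = 0.732762/0.309852 = 2.3649

Final: 2.3649


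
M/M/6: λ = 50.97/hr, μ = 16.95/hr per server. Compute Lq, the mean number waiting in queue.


a = λ/μ = 3.0071; ρ = a/6 = 0.5012
P₀ = 0.048603
Lq = P₀·a^c·ρ / (c!·(1−ρ)²) = 0.048603·739.38321·0.5012/(720·0.24882)
= 0.10053

Final: 0.10053
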